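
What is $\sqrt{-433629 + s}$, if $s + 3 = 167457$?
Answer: $195 i \sqrt{7} \approx 515.92 i$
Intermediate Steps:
$s = 167454$ ($s = -3 + 167457 = 167454$)
$\sqrt{-433629 + s} = \sqrt{-433629 + 167454} = \sqrt{-266175} = 195 i \sqrt{7}$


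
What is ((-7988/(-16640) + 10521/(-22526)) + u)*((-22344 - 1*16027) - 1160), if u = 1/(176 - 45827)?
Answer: -52205757893911/101854076480 ≈ -512.55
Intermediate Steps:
u = -1/45651 (u = 1/(-45651) = -1/45651 ≈ -2.1905e-5)
((-7988/(-16640) + 10521/(-22526)) + u)*((-22344 - 1*16027) - 1160) = ((-7988/(-16640) + 10521/(-22526)) - 1/45651)*((-22344 - 1*16027) - 1160) = ((-7988*(-1/16640) + 10521*(-1/22526)) - 1/45651)*((-22344 - 16027) - 1160) = ((1997/4160 - 1503/3218) - 1/45651)*(-38371 - 1160) = (86933/6693440 - 1/45651)*(-39531) = (3961884943/305562229440)*(-39531) = -52205757893911/101854076480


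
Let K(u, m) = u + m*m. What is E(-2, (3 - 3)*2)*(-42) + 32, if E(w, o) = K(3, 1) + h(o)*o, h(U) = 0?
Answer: -136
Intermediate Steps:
K(u, m) = u + m²
E(w, o) = 4 (E(w, o) = (3 + 1²) + 0*o = (3 + 1) + 0 = 4 + 0 = 4)
E(-2, (3 - 3)*2)*(-42) + 32 = 4*(-42) + 32 = -168 + 32 = -136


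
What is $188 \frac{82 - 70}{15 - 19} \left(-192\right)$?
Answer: $108288$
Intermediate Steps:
$188 \frac{82 - 70}{15 - 19} \left(-192\right) = 188 \frac{12}{-4} \left(-192\right) = 188 \cdot 12 \left(- \frac{1}{4}\right) \left(-192\right) = 188 \left(-3\right) \left(-192\right) = \left(-564\right) \left(-192\right) = 108288$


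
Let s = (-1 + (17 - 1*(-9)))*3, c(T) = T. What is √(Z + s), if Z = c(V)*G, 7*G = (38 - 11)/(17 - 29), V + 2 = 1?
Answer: √14763/14 ≈ 8.6788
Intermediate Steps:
V = -1 (V = -2 + 1 = -1)
G = -9/28 (G = ((38 - 11)/(17 - 29))/7 = (27/(-12))/7 = (27*(-1/12))/7 = (⅐)*(-9/4) = -9/28 ≈ -0.32143)
Z = 9/28 (Z = -1*(-9/28) = 9/28 ≈ 0.32143)
s = 75 (s = (-1 + (17 + 9))*3 = (-1 + 26)*3 = 25*3 = 75)
√(Z + s) = √(9/28 + 75) = √(2109/28) = √14763/14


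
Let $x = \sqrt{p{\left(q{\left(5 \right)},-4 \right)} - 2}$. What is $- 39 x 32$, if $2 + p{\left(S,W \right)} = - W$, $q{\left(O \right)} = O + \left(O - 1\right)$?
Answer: $0$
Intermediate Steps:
$q{\left(O \right)} = -1 + 2 O$ ($q{\left(O \right)} = O + \left(O - 1\right) = O + \left(-1 + O\right) = -1 + 2 O$)
$p{\left(S,W \right)} = -2 - W$
$x = 0$ ($x = \sqrt{\left(-2 - -4\right) - 2} = \sqrt{\left(-2 + 4\right) - 2} = \sqrt{2 - 2} = \sqrt{0} = 0$)
$- 39 x 32 = \left(-39\right) 0 \cdot 32 = 0 \cdot 32 = 0$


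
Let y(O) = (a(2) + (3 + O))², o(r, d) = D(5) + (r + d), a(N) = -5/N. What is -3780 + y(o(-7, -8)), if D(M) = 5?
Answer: -14759/4 ≈ -3689.8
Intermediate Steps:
o(r, d) = 5 + d + r (o(r, d) = 5 + (r + d) = 5 + (d + r) = 5 + d + r)
y(O) = (½ + O)² (y(O) = (-5/2 + (3 + O))² = (½ + O)²)
-3780 + y(o(-7, -8)) = -3780 + (1 + 2*(5 - 8 - 7))²/4 = -3780 + (1 + 2*(-10))²/4 = -3780 + (1 - 20)²/4 = -3780 + (¼)*(-19)² = -3780 + (¼)*361 = -3780 + 361/4 = -14759/4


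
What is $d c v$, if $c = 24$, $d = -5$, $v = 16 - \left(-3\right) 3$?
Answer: $-3000$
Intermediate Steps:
$v = 25$ ($v = 16 - -9 = 16 + 9 = 25$)
$d c v = \left(-5\right) 24 \cdot 25 = \left(-120\right) 25 = -3000$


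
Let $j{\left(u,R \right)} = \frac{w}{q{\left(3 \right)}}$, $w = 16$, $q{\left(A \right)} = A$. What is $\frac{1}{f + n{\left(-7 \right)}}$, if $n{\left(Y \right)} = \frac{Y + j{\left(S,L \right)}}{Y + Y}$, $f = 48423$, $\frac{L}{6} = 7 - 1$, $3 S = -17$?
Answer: $\frac{42}{2033771} \approx 2.0651 \cdot 10^{-5}$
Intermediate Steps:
$S = - \frac{17}{3}$ ($S = \frac{1}{3} \left(-17\right) = - \frac{17}{3} \approx -5.6667$)
$L = 36$ ($L = 6 \left(7 - 1\right) = 6 \cdot 6 = 36$)
$j{\left(u,R \right)} = \frac{16}{3}$
$n{\left(Y \right)} = \frac{\frac{16}{3} + Y}{2 Y}$ ($n{\left(Y \right)} = \frac{Y + \frac{16}{3}}{Y + Y} = \frac{\frac{16}{3} + Y}{2 Y}$)
$\frac{1}{f + n{\left(-7 \right)}} = \frac{1}{48423 + \frac{16 + 3 \left(-7\right)}{6 \left(-7\right)}} = \frac{1}{48423 + \frac{1}{6} \left(- \frac{1}{7}\right) \left(16 - 21\right)} = \frac{1}{48423 + \frac{1}{6} \left(- \frac{1}{7}\right) \left(-5\right)} = \frac{1}{48423 + \frac{5}{42}} = \frac{1}{\frac{2033771}{42}} = \frac{42}{2033771}$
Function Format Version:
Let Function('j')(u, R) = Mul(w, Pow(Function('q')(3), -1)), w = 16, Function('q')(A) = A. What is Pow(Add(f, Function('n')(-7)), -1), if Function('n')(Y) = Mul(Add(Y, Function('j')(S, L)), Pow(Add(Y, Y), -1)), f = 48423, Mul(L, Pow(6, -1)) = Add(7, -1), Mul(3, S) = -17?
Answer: Rational(42, 2033771) ≈ 2.0651e-5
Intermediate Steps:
S = Rational(-17, 3) (S = Mul(Rational(1, 3), -17) = Rational(-17, 3) ≈ -5.6667)
L = 36 (L = Mul(6, Add(7, -1)) = Mul(6, 6) = 36)
Function('j')(u, R) = Rational(16, 3) (Function('j')(u, R) = Mul(16, Pow(3, -1)) = Mul(16, Rational(1, 3)) = Rational(16, 3))
Function('n')(Y) = Mul(Rational(1, 2), Pow(Y, -1), Add(Rational(16, 3), Y)) (Function('n')(Y) = Mul(Add(Y, Rational(16, 3)), Pow(Add(Y, Y), -1)) = Mul(Add(Rational(16, 3), Y), Pow(Mul(2, Y), -1)) = Mul(Add(Rational(16, 3), Y), Mul(Rational(1, 2), Pow(Y, -1))) = Mul(Rational(1, 2), Pow(Y, -1), Add(Rational(16, 3), Y)))
Pow(Add(f, Function('n')(-7)), -1) = Pow(Add(48423, Mul(Rational(1, 6), Pow(-7, -1), Add(16, Mul(3, -7)))), -1) = Pow(Add(48423, Mul(Rational(1, 6), Rational(-1, 7), Add(16, -21))), -1) = Pow(Add(48423, Mul(Rational(1, 6), Rational(-1, 7), -5)), -1) = Pow(Add(48423, Rational(5, 42)), -1) = Pow(Rational(2033771, 42), -1) = Rational(42, 2033771)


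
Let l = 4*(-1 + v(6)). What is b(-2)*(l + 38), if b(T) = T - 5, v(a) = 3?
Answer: -322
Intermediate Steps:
b(T) = -5 + T
l = 8 (l = 4*(-1 + 3) = 4*2 = 8)
b(-2)*(l + 38) = (-5 - 2)*(8 + 38) = -7*46 = -322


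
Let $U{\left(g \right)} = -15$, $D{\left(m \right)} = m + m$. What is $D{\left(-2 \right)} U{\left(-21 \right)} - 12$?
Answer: $48$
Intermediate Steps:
$D{\left(m \right)} = 2 m$
$D{\left(-2 \right)} U{\left(-21 \right)} - 12 = 2 \left(-2\right) \left(-15\right) - 12 = \left(-4\right) \left(-15\right) + \left(-49 + 37\right) = 60 - 12 = 48$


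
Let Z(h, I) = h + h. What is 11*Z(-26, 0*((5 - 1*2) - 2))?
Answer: -572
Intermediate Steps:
Z(h, I) = 2*h
11*Z(-26, 0*((5 - 1*2) - 2)) = 11*(2*(-26)) = 11*(-52) = -572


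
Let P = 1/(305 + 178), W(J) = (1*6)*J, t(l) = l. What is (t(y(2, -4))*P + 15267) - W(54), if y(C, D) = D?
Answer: 7217465/483 ≈ 14943.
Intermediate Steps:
W(J) = 6*J
P = 1/483 ≈ 0.0020704
(t(y(2, -4))*P + 15267) - W(54) = (-4*1/483 + 15267) - 6*54 = (-4/483 + 15267) - 1*324 = 7373957/483 - 324 = 7217465/483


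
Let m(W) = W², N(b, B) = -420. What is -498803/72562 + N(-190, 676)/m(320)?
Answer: -1277697581/185758720 ≈ -6.8783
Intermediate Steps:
-498803/72562 + N(-190, 676)/m(320) = -498803/72562 - 420/(320²) = -498803*1/72562 - 420/102400 = -498803/72562 - 420*1/102400 = -498803/72562 - 21/5120 = -1277697581/185758720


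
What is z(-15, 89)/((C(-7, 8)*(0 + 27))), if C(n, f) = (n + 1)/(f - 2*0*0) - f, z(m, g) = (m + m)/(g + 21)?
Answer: 4/3465 ≈ 0.0011544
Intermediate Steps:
z(m, g) = 2*m/(21 + g) (z(m, g) = (2*m)/(21 + g) = 2*m/(21 + g))
C(n, f) = -f + (1 + n)/f (C(n, f) = (1 + n)/(f + 0*0) - f = (1 + n)/(f + 0) - f = (1 + n)/f - f = -f + (1 + n)/f)
z(-15, 89)/((C(-7, 8)*(0 + 27))) = (2*(-15)/(21 + 89))/((((1 - 7 - 1*8²)/8)*(0 + 27))) = (2*(-15)/110)/((((1 - 7 - 1*64)/8)*27)) = (2*(-15)*(1/110))/((((1 - 7 - 64)/8)*27)) = -3/(11*(((⅛)*(-70))*27)) = -3/(11*((-35/4*27))) = -3/(11*(-945/4)) = -3/11*(-4/945) = 4/3465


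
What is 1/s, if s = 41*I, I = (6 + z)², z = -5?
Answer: 1/41 ≈ 0.024390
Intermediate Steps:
I = 1 (I = (6 - 5)² = 1² = 1)
s = 41 (s = 41*1 = 41)
1/s = 1/41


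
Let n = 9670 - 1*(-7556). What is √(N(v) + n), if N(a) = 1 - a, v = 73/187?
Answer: 8*√9412458/187 ≈ 131.25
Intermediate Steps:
v = 73/187 (v = 73*(1/187) = 73/187 ≈ 0.39037)
n = 17226 (n = 9670 + 7556 = 17226)
√(N(v) + n) = √((1 - 1*73/187) + 17226) = √((1 - 73/187) + 17226) = √(114/187 + 17226) = √(3221376/187) = 8*√9412458/187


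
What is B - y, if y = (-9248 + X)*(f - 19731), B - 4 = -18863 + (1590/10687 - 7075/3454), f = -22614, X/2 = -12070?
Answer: -52188699928526327/36912898 ≈ -1.4138e+9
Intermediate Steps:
X = -24140 (X = 2*(-12070) = -24140)
B = -696210462047/36912898 (B = 4 + (-18863 + (1590/10687 - 7075/3454)) = 4 + (-18863 - 70118665/36912898) = 4 - 696358113639/36912898 = -696210462047/36912898 ≈ -18861.)
y = 1413814860 (y = (-9248 - 24140)*(-22614 - 19731) = -33388*(-42345) = 1413814860)
B - y = -696210462047/36912898 - 1*1413814860 = -696210462047/36912898 - 1413814860 = -52188699928526327/36912898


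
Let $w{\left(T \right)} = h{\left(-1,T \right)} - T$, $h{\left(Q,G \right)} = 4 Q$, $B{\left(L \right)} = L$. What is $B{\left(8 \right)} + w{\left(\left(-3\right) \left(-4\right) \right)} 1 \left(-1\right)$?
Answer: $24$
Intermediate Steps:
$w{\left(T \right)} = -4 - T$ ($w{\left(T \right)} = 4 \left(-1\right) - T = -4 - T$)
$B{\left(8 \right)} + w{\left(\left(-3\right) \left(-4\right) \right)} 1 \left(-1\right) = 8 + \left(-4 - \left(-3\right) \left(-4\right)\right) 1 \left(-1\right) = 8 + \left(-4 - 12\right) \left(-1\right) = 8 - -16 = 8 + 16 = 24$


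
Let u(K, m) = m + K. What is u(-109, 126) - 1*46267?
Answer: -46250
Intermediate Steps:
u(K, m) = K + m
u(-109, 126) - 1*46267 = (-109 + 126) - 1*46267 = 17 - 46267 = -46250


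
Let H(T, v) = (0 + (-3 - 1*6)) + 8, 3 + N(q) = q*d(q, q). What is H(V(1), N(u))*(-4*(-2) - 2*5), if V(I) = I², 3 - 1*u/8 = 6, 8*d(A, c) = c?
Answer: 2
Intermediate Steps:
d(A, c) = c/8
u = -24 (u = 24 - 8*6 = 24 - 48 = -24)
N(q) = -3 + q²/8 (N(q) = -3 + q*(q/8) = -3 + q²/8)
H(T, v) = -1 (H(T, v) = (0 + (-3 - 6)) + 8 = (0 - 9) + 8 = -9 + 8 = -1)
H(V(1), N(u))*(-4*(-2) - 2*5) = -(-4*(-2) - 2*5) = -(8 - 1*10) = -(8 - 10) = -1*(-2) = 2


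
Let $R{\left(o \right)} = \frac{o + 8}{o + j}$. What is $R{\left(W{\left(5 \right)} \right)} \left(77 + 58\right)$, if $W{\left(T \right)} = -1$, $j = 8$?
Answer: $135$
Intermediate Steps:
$R{\left(o \right)} = 1$ ($R{\left(o \right)} = \frac{o + 8}{o + 8} = \frac{8 + o}{8 + o} = 1$)
$R{\left(W{\left(5 \right)} \right)} \left(77 + 58\right) = 1 \left(77 + 58\right) = 1 \cdot 135 = 135$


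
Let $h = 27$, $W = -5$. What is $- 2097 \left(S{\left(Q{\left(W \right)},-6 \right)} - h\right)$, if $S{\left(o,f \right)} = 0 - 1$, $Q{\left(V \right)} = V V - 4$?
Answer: $58716$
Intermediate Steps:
$Q{\left(V \right)} = -4 + V^{2}$ ($Q{\left(V \right)} = V^{2} - 4 = -4 + V^{2}$)
$S{\left(o,f \right)} = -1$ ($S{\left(o,f \right)} = 0 - 1 = -1$)
$- 2097 \left(S{\left(Q{\left(W \right)},-6 \right)} - h\right) = - 2097 \left(-1 - 27\right) = \left(-2097\right) \left(-28\right) = 58716$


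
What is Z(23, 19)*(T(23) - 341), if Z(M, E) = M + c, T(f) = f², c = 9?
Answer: 6016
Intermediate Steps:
Z(M, E) = 9 + M (Z(M, E) = M + 9 = 9 + M)
Z(23, 19)*(T(23) - 341) = (9 + 23)*(23² - 341) = 32*(529 - 341) = 32*188 = 6016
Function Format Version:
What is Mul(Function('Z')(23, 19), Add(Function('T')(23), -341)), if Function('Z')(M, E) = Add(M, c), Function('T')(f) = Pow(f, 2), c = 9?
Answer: 6016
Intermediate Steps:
Function('Z')(M, E) = Add(9, M) (Function('Z')(M, E) = Add(M, 9) = Add(9, M))
Mul(Function('Z')(23, 19), Add(Function('T')(23), -341)) = Mul(Add(9, 23), Add(Pow(23, 2), -341)) = Mul(32, Add(529, -341)) = Mul(32, 188) = 6016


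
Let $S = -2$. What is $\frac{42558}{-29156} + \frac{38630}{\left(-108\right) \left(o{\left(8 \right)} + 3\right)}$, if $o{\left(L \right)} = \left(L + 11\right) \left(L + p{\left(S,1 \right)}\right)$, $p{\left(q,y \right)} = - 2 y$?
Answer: $- \frac{104003698}{23025951} \approx -4.5168$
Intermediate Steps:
$o{\left(L \right)} = \left(-2 + L\right) \left(11 + L\right)$ ($o{\left(L \right)} = \left(L + 11\right) \left(L - 2\right) = \left(11 + L\right) \left(L - 2\right) = \left(11 + L\right) \left(-2 + L\right) = \left(-2 + L\right) \left(11 + L\right)$)
$\frac{42558}{-29156} + \frac{38630}{\left(-108\right) \left(o{\left(8 \right)} + 3\right)} = \frac{42558}{-29156} + \frac{38630}{\left(-108\right) \left(\left(-22 + 8^{2} + 9 \cdot 8\right) + 3\right)} = 42558 \left(- \frac{1}{29156}\right) + \frac{38630}{\left(-108\right) \left(\left(-22 + 64 + 72\right) + 3\right)} = - \frac{21279}{14578} + \frac{38630}{\left(-108\right) \left(114 + 3\right)} = - \frac{21279}{14578} + \frac{38630}{\left(-108\right) 117} = - \frac{21279}{14578} + \frac{38630}{-12636} = - \frac{21279}{14578} + 38630 \left(- \frac{1}{12636}\right) = - \frac{21279}{14578} - \frac{19315}{6318} = - \frac{104003698}{23025951}$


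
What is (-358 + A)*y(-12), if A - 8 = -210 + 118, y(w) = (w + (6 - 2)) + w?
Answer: 8840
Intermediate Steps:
y(w) = 4 + 2*w (y(w) = (w + 4) + w = (4 + w) + w = 4 + 2*w)
A = -84 (A = 8 + (-210 + 118) = 8 - 92 = -84)
(-358 + A)*y(-12) = (-358 - 84)*(4 + 2*(-12)) = -442*(4 - 24) = -442*(-20) = 8840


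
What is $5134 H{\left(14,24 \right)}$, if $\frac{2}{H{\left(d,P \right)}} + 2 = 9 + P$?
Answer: $\frac{10268}{31} \approx 331.23$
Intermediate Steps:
$H{\left(d,P \right)} = \frac{2}{7 + P}$ ($H{\left(d,P \right)} = \frac{2}{-2 + \left(9 + P\right)} = \frac{2}{7 + P}$)
$5134 H{\left(14,24 \right)} = 5134 \frac{2}{7 + 24} = 5134 \cdot \frac{2}{31} = \frac{10268}{31}$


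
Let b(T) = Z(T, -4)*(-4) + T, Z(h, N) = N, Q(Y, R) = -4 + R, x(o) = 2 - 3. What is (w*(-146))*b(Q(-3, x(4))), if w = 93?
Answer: -149358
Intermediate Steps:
x(o) = -1
b(T) = 16 + T (b(T) = -4*(-4) + T = 16 + T)
(w*(-146))*b(Q(-3, x(4))) = (93*(-146))*(16 + (-4 - 1)) = -13578*(16 - 5) = -13578*11 = -149358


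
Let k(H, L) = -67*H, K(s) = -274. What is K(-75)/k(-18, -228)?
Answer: -137/603 ≈ -0.22720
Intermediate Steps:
K(-75)/k(-18, -228) = -274/((-67*(-18))) = -274/1206 = -274*1/1206 = -137/603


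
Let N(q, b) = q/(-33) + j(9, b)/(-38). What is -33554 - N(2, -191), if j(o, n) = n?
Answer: -42082943/1254 ≈ -33559.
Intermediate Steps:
N(q, b) = -q/33 - b/38 (N(q, b) = q/(-33) + b/(-38) = q*(-1/33) + b*(-1/38) = -q/33 - b/38)
-33554 - N(2, -191) = -33554 - (-1/33*2 - 1/38*(-191)) = -33554 - (-2/33 + 191/38) = -33554 - 1*6227/1254 = -33554 - 6227/1254 = -42082943/1254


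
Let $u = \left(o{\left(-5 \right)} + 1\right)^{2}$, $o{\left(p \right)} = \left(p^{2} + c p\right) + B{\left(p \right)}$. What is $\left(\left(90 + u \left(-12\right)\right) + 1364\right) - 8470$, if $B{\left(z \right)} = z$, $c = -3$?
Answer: $-22568$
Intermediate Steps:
$o{\left(p \right)} = p^{2} - 2 p$ ($o{\left(p \right)} = \left(p^{2} - 3 p\right) + p = p^{2} - 2 p$)
$u = 1296$ ($u = \left(- 5 \left(-2 - 5\right) + 1\right)^{2} = \left(\left(-5\right) \left(-7\right) + 1\right)^{2} = \left(35 + 1\right)^{2} = 36^{2} = 1296$)
$\left(\left(90 + u \left(-12\right)\right) + 1364\right) - 8470 = \left(\left(90 + 1296 \left(-12\right)\right) + 1364\right) - 8470 = \left(\left(90 - 15552\right) + 1364\right) - 8470 = \left(-15462 + 1364\right) - 8470 = -14098 - 8470 = -22568$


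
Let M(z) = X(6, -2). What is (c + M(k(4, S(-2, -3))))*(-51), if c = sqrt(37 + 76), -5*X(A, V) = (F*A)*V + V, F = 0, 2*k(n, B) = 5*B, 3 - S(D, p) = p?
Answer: -102/5 - 51*sqrt(113) ≈ -562.54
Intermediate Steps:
S(D, p) = 3 - p
k(n, B) = 5*B/2 (k(n, B) = (5*B)/2 = 5*B/2)
X(A, V) = -V/5 (X(A, V) = -((0*A)*V + V)/5 = -(0*V + V)/5 = -(0 + V)/5 = -V/5)
M(z) = 2/5 (M(z) = -1/5*(-2) = 2/5)
c = sqrt(113) ≈ 10.630
(c + M(k(4, S(-2, -3))))*(-51) = (sqrt(113) + 2/5)*(-51) = (2/5 + sqrt(113))*(-51) = -102/5 - 51*sqrt(113)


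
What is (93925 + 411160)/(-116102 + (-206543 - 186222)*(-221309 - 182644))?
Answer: 505085/158658483943 ≈ 3.1835e-6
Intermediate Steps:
(93925 + 411160)/(-116102 + (-206543 - 186222)*(-221309 - 182644)) = 505085/(-116102 - 392765*(-403953)) = 505085/(-116102 + 158658600045) = 505085/158658483943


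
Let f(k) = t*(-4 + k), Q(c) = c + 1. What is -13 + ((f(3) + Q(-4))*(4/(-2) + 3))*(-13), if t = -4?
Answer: -26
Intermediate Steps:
Q(c) = 1 + c
f(k) = 16 - 4*k (f(k) = -4*(-4 + k) = 16 - 4*k)
-13 + ((f(3) + Q(-4))*(4/(-2) + 3))*(-13) = -13 + (((16 - 4*3) + (1 - 4))*(4/(-2) + 3))*(-13) = -13 + (((16 - 12) - 3)*(4*(-1/2) + 3))*(-13) = -13 + ((4 - 3)*(-2 + 3))*(-13) = -13 + (1*1)*(-13) = -13 + 1*(-13) = -13 - 13 = -26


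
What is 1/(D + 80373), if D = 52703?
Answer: 1/133076 ≈ 7.5145e-6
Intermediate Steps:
1/(D + 80373) = 1/(52703 + 80373) = 1/133076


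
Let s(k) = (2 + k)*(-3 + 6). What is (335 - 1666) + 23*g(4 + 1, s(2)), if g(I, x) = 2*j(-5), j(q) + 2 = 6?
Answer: -1147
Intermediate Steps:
j(q) = 4 (j(q) = -2 + 6 = 4)
s(k) = 6 + 3*k (s(k) = (2 + k)*3 = 6 + 3*k)
g(I, x) = 8 (g(I, x) = 2*4 = 8)
(335 - 1666) + 23*g(4 + 1, s(2)) = (335 - 1666) + 23*8 = -1331 + 184 = -1147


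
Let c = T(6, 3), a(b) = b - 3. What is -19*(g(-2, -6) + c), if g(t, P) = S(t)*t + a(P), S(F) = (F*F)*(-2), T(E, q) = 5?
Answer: -228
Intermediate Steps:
a(b) = -3 + b
S(F) = -2*F**2 (S(F) = F**2*(-2) = -2*F**2)
c = 5
g(t, P) = -3 + P - 2*t**3 (g(t, P) = (-2*t**2)*t + (-3 + P) = -2*t**3 + (-3 + P) = -3 + P - 2*t**3)
-19*(g(-2, -6) + c) = -19*((-3 - 6 - 2*(-2)**3) + 5) = -19*((-3 - 6 - 2*(-8)) + 5) = -19*((-3 - 6 + 16) + 5) = -19*(7 + 5) = -19*12 = -228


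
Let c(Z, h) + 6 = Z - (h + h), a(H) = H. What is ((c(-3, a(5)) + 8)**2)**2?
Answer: 14641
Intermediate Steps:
c(Z, h) = -6 + Z - 2*h (c(Z, h) = -6 + (Z - (h + h)) = -6 + (Z - 2*h) = -6 + Z - 2*h)
((c(-3, a(5)) + 8)**2)**2 = (((-6 - 3 - 2*5) + 8)**2)**2 = (((-6 - 3 - 10) + 8)**2)**2 = ((-19 + 8)**2)**2 = ((-11)**2)**2 = 121**2 = 14641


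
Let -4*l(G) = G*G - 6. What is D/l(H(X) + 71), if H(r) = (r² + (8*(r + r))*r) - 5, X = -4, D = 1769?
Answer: -3538/57119 ≈ -0.061941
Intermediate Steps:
H(r) = -5 + 17*r² (H(r) = (r² + (8*(2*r))*r) - 5 = (r² + (16*r)*r) - 5 = (r² + 16*r²) - 5 = 17*r² - 5 = -5 + 17*r²)
l(G) = 3/2 - G²/4 (l(G) = -(G*G - 6)/4 = -(G² - 6)/4 = -(-6 + G²)/4 = 3/2 - G²/4)
D/l(H(X) + 71) = 1769/(3/2 - ((-5 + 17*(-4)²) + 71)²/4) = 1769/(3/2 - ((-5 + 17*16) + 71)²/4) = 1769/(3/2 - ((-5 + 272) + 71)²/4) = 1769/(3/2 - (267 + 71)²/4) = 1769/(3/2 - ¼*338²) = 1769/(3/2 - ¼*114244) = 1769/(3/2 - 28561) = 1769/(-57119/2) = 1769*(-2/57119) = -3538/57119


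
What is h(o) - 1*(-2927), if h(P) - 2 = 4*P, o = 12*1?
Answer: 2977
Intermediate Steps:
o = 12
h(P) = 2 + 4*P
h(o) - 1*(-2927) = (2 + 4*12) - 1*(-2927) = (2 + 48) + 2927 = 50 + 2927 = 2977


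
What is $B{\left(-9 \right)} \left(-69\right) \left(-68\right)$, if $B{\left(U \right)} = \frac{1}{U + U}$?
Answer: $- \frac{782}{3} \approx -260.67$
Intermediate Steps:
$B{\left(U \right)} = \frac{1}{2 U}$
$B{\left(-9 \right)} \left(-69\right) \left(-68\right) = \frac{1}{2 \left(-9\right)} \left(-69\right) \left(-68\right) = \frac{1}{2} \left(- \frac{1}{9}\right) \left(-69\right) \left(-68\right) = \left(- \frac{1}{18}\right) \left(-69\right) \left(-68\right) = \frac{23}{6} \left(-68\right) = - \frac{782}{3}$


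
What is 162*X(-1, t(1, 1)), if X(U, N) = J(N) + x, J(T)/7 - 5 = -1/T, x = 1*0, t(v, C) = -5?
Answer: 29484/5 ≈ 5896.8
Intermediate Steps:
x = 0
J(T) = 35 - 7/T (J(T) = 35 + 7*(-1/T) = 35 - 7/T)
X(U, N) = 35 - 7/N (X(U, N) = (35 - 7/N) + 0 = 35 - 7/N)
162*X(-1, t(1, 1)) = 162*(35 - 7/(-5)) = 162*(35 - 7*(-⅕)) = 162*(35 + 7/5) = 162*(182/5) = 29484/5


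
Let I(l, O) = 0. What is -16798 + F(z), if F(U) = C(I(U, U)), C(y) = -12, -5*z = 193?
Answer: -16810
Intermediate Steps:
z = -193/5 (z = -⅕*193 = -193/5 ≈ -38.600)
F(U) = -12
-16798 + F(z) = -16798 - 12 = -16810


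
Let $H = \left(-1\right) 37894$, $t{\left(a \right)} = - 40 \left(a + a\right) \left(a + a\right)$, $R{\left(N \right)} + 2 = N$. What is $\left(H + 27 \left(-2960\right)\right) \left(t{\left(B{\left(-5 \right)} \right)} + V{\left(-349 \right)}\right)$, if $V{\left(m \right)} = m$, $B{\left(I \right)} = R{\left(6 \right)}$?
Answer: $342720926$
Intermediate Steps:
$R{\left(N \right)} = -2 + N$
$B{\left(I \right)} = 4$ ($B{\left(I \right)} = -2 + 6 = 4$)
$t{\left(a \right)} = - 160 a^{2}$ ($t{\left(a \right)} = - 40 \cdot 2 a 2 a = - 40 \cdot 4 a^{2} = - 160 a^{2}$)
$H = -37894$
$\left(H + 27 \left(-2960\right)\right) \left(t{\left(B{\left(-5 \right)} \right)} + V{\left(-349 \right)}\right) = \left(-37894 + 27 \left(-2960\right)\right) \left(- 160 \cdot 4^{2} - 349\right) = \left(-37894 - 79920\right) \left(\left(-160\right) 16 - 349\right) = - 117814 \left(-2560 - 349\right) = \left(-117814\right) \left(-2909\right) = 342720926$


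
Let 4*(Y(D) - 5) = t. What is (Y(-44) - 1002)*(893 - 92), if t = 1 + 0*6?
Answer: -3193587/4 ≈ -7.9840e+5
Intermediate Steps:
t = 1 (t = 1 + 0 = 1)
Y(D) = 21/4 (Y(D) = 5 + (1/4)*1 = 5 + 1/4 = 21/4)
(Y(-44) - 1002)*(893 - 92) = (21/4 - 1002)*(893 - 92) = -3987/4*801 = -3193587/4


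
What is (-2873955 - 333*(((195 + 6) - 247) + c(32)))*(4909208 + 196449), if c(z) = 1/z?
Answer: -467048740488069/32 ≈ -1.4595e+13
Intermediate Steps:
(-2873955 - 333*(((195 + 6) - 247) + c(32)))*(4909208 + 196449) = (-2873955 - 333*(((195 + 6) - 247) + 1/32))*(4909208 + 196449) = (-2873955 - 333*((201 - 247) + 1/32))*5105657 = (-2873955 - 333*(-46 + 1/32))*5105657 = (-2873955 - 333*(-1471/32))*5105657 = (-2873955 + 489843/32)*5105657 = -91476717/32*5105657 = -467048740488069/32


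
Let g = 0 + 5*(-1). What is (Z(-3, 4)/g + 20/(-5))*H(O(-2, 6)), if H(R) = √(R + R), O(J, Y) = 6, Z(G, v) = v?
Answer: -48*√3/5 ≈ -16.628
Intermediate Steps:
H(R) = √2*√R (H(R) = √(2*R) = √2*√R)
g = -5 (g = 0 - 5 = -5)
(Z(-3, 4)/g + 20/(-5))*H(O(-2, 6)) = (4/(-5) + 20/(-5))*(√2*√6) = (4*(-⅕) + 20*(-⅕))*(2*√3) = (-⅘ - 4)*(2*√3) = -48*√3/5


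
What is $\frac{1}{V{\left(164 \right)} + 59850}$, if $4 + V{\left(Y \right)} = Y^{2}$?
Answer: $\frac{1}{86742} \approx 1.1528 \cdot 10^{-5}$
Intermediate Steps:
$V{\left(Y \right)} = -4 + Y^{2}$
$\frac{1}{V{\left(164 \right)} + 59850} = \frac{1}{\left(-4 + 164^{2}\right) + 59850} = \frac{1}{\left(-4 + 26896\right) + 59850} = \frac{1}{26892 + 59850} = \frac{1}{86742}$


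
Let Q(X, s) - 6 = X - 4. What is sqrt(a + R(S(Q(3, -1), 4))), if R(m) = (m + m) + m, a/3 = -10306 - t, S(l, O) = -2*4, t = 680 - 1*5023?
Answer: I*sqrt(17913) ≈ 133.84*I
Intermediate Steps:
Q(X, s) = 2 + X (Q(X, s) = 6 + (X - 4) = 6 + (-4 + X) = 2 + X)
t = -4343 (t = 680 - 5023 = -4343)
S(l, O) = -8
a = -17889 (a = 3*(-10306 - 1*(-4343)) = 3*(-10306 + 4343) = 3*(-5963) = -17889)
R(m) = 3*m (R(m) = 2*m + m = 3*m)
sqrt(a + R(S(Q(3, -1), 4))) = sqrt(-17889 + 3*(-8)) = sqrt(-17889 - 24) = sqrt(-17913) = I*sqrt(17913)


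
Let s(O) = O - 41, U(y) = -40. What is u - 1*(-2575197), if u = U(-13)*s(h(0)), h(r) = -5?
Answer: 2577037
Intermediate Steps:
s(O) = -41 + O
u = 1840 (u = -40*(-41 - 5) = -40*(-46) = 1840)
u - 1*(-2575197) = 1840 - 1*(-2575197) = 1840 + 2575197 = 2577037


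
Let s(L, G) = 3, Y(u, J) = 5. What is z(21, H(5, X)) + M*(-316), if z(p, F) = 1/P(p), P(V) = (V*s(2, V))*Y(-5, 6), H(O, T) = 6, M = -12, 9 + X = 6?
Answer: 1194481/315 ≈ 3792.0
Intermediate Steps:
X = -3 (X = -9 + 6 = -3)
P(V) = 15*V (P(V) = (V*3)*5 = (3*V)*5 = 15*V)
z(p, F) = 1/(15*p)
z(21, H(5, X)) + M*(-316) = (1/15)/21 - 12*(-316) = (1/15)*(1/21) + 3792 = 1/315 + 3792 = 1194481/315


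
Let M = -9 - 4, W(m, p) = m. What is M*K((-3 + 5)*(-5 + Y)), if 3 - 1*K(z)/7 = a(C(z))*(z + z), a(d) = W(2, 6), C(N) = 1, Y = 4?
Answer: -1001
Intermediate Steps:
a(d) = 2
M = -13
K(z) = 21 - 28*z (K(z) = 21 - 14*(z + z) = 21 - 14*2*z = 21 - 28*z)
M*K((-3 + 5)*(-5 + Y)) = -13*(21 - 28*(-3 + 5)*(-5 + 4)) = -13*(21 - 56*(-1)) = -13*(21 - 28*(-2)) = -13*(21 + 56) = -13*77 = -1001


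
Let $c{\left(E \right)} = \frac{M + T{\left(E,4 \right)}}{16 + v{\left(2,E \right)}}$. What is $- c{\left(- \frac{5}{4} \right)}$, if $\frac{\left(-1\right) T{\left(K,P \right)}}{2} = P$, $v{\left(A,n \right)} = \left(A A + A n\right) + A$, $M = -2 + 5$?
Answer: $\frac{10}{39} \approx 0.25641$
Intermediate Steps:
$M = 3$
$v{\left(A,n \right)} = A + A^{2} + A n$ ($v{\left(A,n \right)} = \left(A^{2} + A n\right) + A = A + A^{2} + A n$)
$T{\left(K,P \right)} = - 2 P$
$c{\left(E \right)} = - \frac{5}{22 + 2 E}$ ($c{\left(E \right)} = \frac{3 - 8}{16 + 2 \left(1 + 2 + E\right)} = \frac{3 - 8}{16 + 2 \left(3 + E\right)} = - \frac{5}{16 + \left(6 + 2 E\right)} = - \frac{5}{22 + 2 E}$)
$- c{\left(- \frac{5}{4} \right)} = - \frac{-5}{22 + 2 \left(- \frac{5}{4}\right)} = - \frac{-5}{22 - \frac{5}{2}} = - \frac{-5}{\frac{39}{2}} = - \frac{\left(-5\right) 2}{39} = \left(-1\right) \left(- \frac{10}{39}\right) = \frac{10}{39}$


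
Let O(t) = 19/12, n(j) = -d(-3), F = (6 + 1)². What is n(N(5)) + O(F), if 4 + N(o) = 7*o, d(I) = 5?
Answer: -41/12 ≈ -3.4167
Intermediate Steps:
F = 49 (F = 7² = 49)
N(o) = -4 + 7*o
n(j) = -5 (n(j) = -1*5 = -5)
O(t) = 19/12 (O(t) = 19*(1/12) = 19/12)
n(N(5)) + O(F) = -5 + 19/12 = -41/12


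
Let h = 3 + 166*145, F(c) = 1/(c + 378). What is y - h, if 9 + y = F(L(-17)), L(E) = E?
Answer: -8693601/361 ≈ -24082.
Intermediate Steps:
F(c) = 1/(378 + c)
h = 24073 (h = 3 + 24070 = 24073)
y = -3248/361 (y = -9 + 1/(378 - 17) = -9 + 1/361 = -3248/361 ≈ -8.9972)
y - h = -3248/361 - 1*24073 = -3248/361 - 24073 = -8693601/361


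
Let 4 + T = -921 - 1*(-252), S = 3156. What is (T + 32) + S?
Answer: 2515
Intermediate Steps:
T = -673 (T = -4 + (-921 - 1*(-252)) = -4 + (-921 + 252) = -4 - 669 = -673)
(T + 32) + S = (-673 + 32) + 3156 = -641 + 3156 = 2515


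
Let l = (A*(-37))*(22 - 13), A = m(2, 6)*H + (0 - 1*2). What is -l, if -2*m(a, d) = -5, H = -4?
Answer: -3996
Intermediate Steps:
m(a, d) = 5/2 (m(a, d) = -1/2*(-5) = 5/2)
A = -12 (A = (5/2)*(-4) + (0 - 1*2) = -10 + (0 - 2) = -10 - 2 = -12)
l = 3996 (l = (-12*(-37))*(22 - 13) = 444*9 = 3996)
-l = -1*3996 = -3996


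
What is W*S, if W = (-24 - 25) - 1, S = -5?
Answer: 250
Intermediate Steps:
W = -50 (W = -49 - 1 = -50)
W*S = -50*(-5) = 250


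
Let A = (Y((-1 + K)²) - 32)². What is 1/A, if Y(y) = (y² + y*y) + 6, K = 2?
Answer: 1/576 ≈ 0.0017361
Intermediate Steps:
Y(y) = 6 + 2*y² (Y(y) = (y² + y²) + 6 = 2*y² + 6 = 6 + 2*y²)
A = 576 (A = ((6 + 2*((-1 + 2)²)²) - 32)² = ((6 + 2*(1²)²) - 32)² = ((6 + 2*1²) - 32)² = ((6 + 2*1) - 32)² = ((6 + 2) - 32)² = (8 - 32)² = (-24)² = 576)
1/A = 1/576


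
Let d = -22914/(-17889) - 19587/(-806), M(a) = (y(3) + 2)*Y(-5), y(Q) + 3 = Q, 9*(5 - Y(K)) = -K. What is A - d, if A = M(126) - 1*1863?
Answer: -1213541401/645606 ≈ -1879.7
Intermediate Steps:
Y(K) = 5 + K/9 (Y(K) = 5 - (-1)*K/9 = 5 + K/9)
y(Q) = -3 + Q
M(a) = 80/9 (M(a) = ((-3 + 3) + 2)*(5 + (⅑)*(-5)) = (0 + 2)*(5 - 5/9) = 2*(40/9) = 80/9)
A = -16687/9 (A = 80/9 - 1*1863 = 80/9 - 1863 = -16687/9 ≈ -1854.1)
d = 1835127/71734 (d = -22914*(-1/17889) - 19587*(-1/806) = 114/89 + 19587/806 = 1835127/71734 ≈ 25.582)
A - d = -16687/9 - 1*1835127/71734 = -16687/9 - 1835127/71734 = -1213541401/645606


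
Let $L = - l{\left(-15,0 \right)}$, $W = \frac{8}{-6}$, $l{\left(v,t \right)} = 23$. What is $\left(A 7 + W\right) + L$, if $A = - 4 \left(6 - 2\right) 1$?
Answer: $- \frac{409}{3} \approx -136.33$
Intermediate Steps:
$W = - \frac{4}{3}$ ($W = 8 \left(- \frac{1}{6}\right) = - \frac{4}{3} \approx -1.3333$)
$A = -16$ ($A = - 4 \left(6 - 2\right) 1 = \left(-4\right) 4 \cdot 1 = \left(-16\right) 1 = -16$)
$L = -23$ ($L = \left(-1\right) 23 = -23$)
$\left(A 7 + W\right) + L = \left(\left(-16\right) 7 - \frac{4}{3}\right) - 23 = \left(-112 - \frac{4}{3}\right) - 23 = - \frac{340}{3} - 23 = - \frac{409}{3}$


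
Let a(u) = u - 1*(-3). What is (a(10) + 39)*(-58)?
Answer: -3016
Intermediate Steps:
a(u) = 3 + u (a(u) = u + 3 = 3 + u)
(a(10) + 39)*(-58) = ((3 + 10) + 39)*(-58) = (13 + 39)*(-58) = 52*(-58) = -3016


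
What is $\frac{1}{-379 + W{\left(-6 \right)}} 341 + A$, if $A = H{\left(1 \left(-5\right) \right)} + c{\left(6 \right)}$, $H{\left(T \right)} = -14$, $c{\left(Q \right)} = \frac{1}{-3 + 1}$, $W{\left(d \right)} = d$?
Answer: $- \frac{1077}{70} \approx -15.386$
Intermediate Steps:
$c{\left(Q \right)} = - \frac{1}{2}$ ($c{\left(Q \right)} = \frac{1}{-2} = - \frac{1}{2}$)
$A = - \frac{29}{2}$ ($A = -14 - \frac{1}{2} = - \frac{29}{2} \approx -14.5$)
$\frac{1}{-379 + W{\left(-6 \right)}} 341 + A = \frac{1}{-379 - 6} \cdot 341 - \frac{29}{2} = \frac{1}{-385} \cdot 341 - \frac{29}{2} = \left(- \frac{1}{385}\right) 341 - \frac{29}{2} = - \frac{31}{35} - \frac{29}{2} = - \frac{1077}{70}$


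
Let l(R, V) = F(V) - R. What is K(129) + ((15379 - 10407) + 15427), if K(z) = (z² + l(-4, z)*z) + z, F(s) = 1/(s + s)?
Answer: 75371/2 ≈ 37686.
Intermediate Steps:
F(s) = 1/(2*s)
l(R, V) = 1/(2*V) - R
K(z) = z + z² + z*(4 + 1/(2*z)) (K(z) = (z² + (1/(2*z) - 1*(-4))*z) + z = (z² + (1/(2*z) + 4)*z) + z = (z² + (4 + 1/(2*z))*z) + z = (z² + z*(4 + 1/(2*z))) + z = z + z² + z*(4 + 1/(2*z)))
K(129) + ((15379 - 10407) + 15427) = (½ + 129*(5 + 129)) + ((15379 - 10407) + 15427) = (½ + 129*134) + (4972 + 15427) = (½ + 17286) + 20399 = 34573/2 + 20399 = 75371/2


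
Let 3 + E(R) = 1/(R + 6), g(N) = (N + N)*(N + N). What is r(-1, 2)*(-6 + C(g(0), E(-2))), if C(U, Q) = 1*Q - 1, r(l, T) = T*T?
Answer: -39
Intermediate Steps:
g(N) = 4*N² (g(N) = (2*N)*(2*N) = 4*N²)
E(R) = -3 + 1/(6 + R) (E(R) = -3 + 1/(R + 6) = -3 + 1/(6 + R))
r(l, T) = T²
C(U, Q) = -1 + Q (C(U, Q) = Q - 1 = -1 + Q)
r(-1, 2)*(-6 + C(g(0), E(-2))) = 2²*(-6 + (-1 + (-17 - 3*(-2))/(6 - 2))) = 4*(-6 + (-1 + (-17 + 6)/4)) = 4*(-6 + (-1 + (¼)*(-11))) = 4*(-6 + (-1 - 11/4)) = 4*(-6 - 15/4) = 4*(-39/4) = -39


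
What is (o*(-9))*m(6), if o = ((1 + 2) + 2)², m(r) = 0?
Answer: 0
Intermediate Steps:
o = 25 (o = (3 + 2)² = 5² = 25)
(o*(-9))*m(6) = (25*(-9))*0 = -225*0 = 0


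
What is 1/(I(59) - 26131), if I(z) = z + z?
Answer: -1/26013 ≈ -3.8442e-5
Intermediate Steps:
I(z) = 2*z
1/(I(59) - 26131) = 1/(2*59 - 26131) = 1/(118 - 26131) = 1/(-26013) = -1/26013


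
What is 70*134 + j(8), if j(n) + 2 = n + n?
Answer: 9394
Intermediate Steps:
j(n) = -2 + 2*n (j(n) = -2 + (n + n) = -2 + 2*n)
70*134 + j(8) = 70*134 + (-2 + 2*8) = 9380 + (-2 + 16) = 9380 + 14 = 9394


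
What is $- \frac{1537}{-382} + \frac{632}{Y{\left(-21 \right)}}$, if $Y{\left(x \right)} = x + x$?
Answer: $- \frac{88435}{8022} \approx -11.024$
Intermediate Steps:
$Y{\left(x \right)} = 2 x$
$- \frac{1537}{-382} + \frac{632}{Y{\left(-21 \right)}} = - \frac{1537}{-382} + \frac{632}{2 \left(-21\right)} = \left(-1537\right) \left(- \frac{1}{382}\right) + \frac{632}{-42} = \frac{1537}{382} + 632 \left(- \frac{1}{42}\right) = \frac{1537}{382} - \frac{316}{21} = - \frac{88435}{8022}$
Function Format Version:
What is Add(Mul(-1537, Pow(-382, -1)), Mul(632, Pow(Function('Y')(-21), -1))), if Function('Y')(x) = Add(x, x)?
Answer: Rational(-88435, 8022) ≈ -11.024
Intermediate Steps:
Function('Y')(x) = Mul(2, x)
Add(Mul(-1537, Pow(-382, -1)), Mul(632, Pow(Function('Y')(-21), -1))) = Add(Mul(-1537, Pow(-382, -1)), Mul(632, Pow(Mul(2, -21), -1))) = Add(Mul(-1537, Rational(-1, 382)), Mul(632, Pow(-42, -1))) = Add(Rational(1537, 382), Mul(632, Rational(-1, 42))) = Add(Rational(1537, 382), Rational(-316, 21)) = Rational(-88435, 8022)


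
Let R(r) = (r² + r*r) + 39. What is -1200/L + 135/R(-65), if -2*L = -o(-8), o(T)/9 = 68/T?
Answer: 13589285/432939 ≈ 31.388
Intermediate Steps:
R(r) = 39 + 2*r² (R(r) = (r² + r²) + 39 = 2*r² + 39 = 39 + 2*r²)
o(T) = 612/T (o(T) = 9*(68/T) = 612/T)
L = -153/4 (L = -(-1)*612/(-8)/2 = -(-1)*612*(-⅛)/2 = -(-1)*(-153)/(2*2) = -½*153/2 = -153/4 ≈ -38.250)
-1200/L + 135/R(-65) = -1200/(-153/4) + 135/(39 + 2*(-65)²) = -1200*(-4/153) + 135/(39 + 2*4225) = 1600/51 + 135/(39 + 8450) = 1600/51 + 135/8489 = 13589285/432939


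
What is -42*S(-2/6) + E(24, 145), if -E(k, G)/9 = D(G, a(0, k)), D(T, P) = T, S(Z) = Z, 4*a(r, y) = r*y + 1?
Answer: -1291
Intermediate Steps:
a(r, y) = ¼ + r*y/4 (a(r, y) = (r*y + 1)/4 = (1 + r*y)/4 = ¼ + r*y/4)
E(k, G) = -9*G
-42*S(-2/6) + E(24, 145) = -(-84)/6 - 9*145 = -(-84)/6 - 1305 = -42*(-⅓) - 1305 = 14 - 1305 = -1291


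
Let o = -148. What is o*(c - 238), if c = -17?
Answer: 37740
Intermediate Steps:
o*(c - 238) = -148*(-17 - 238) = -148*(-255) = 37740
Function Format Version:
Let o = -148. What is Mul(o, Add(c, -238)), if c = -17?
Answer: 37740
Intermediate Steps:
Mul(o, Add(c, -238)) = Mul(-148, Add(-17, -238)) = Mul(-148, -255) = 37740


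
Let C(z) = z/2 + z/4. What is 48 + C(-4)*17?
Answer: -3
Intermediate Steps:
C(z) = 3*z/4 (C(z) = z*(½) + z*(¼) = z/2 + z/4 = 3*z/4)
48 + C(-4)*17 = 48 + ((¾)*(-4))*17 = 48 - 3*17 = 48 - 51 = -3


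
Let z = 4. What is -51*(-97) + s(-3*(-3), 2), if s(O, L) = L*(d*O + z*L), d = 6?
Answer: 5071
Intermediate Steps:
s(O, L) = L*(4*L + 6*O) (s(O, L) = L*(6*O + 4*L) = L*(4*L + 6*O))
-51*(-97) + s(-3*(-3), 2) = -51*(-97) + 2*2*(2*2 + 3*(-3*(-3))) = 4947 + 2*2*(4 + 3*9) = 4947 + 2*2*(4 + 27) = 4947 + 2*2*31 = 4947 + 124 = 5071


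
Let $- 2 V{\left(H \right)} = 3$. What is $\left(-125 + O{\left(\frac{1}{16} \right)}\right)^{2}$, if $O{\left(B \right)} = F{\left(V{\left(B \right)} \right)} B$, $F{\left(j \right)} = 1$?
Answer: $\frac{3996001}{256} \approx 15609.0$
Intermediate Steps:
$V{\left(H \right)} = - \frac{3}{2}$ ($V{\left(H \right)} = \left(- \frac{1}{2}\right) 3 = - \frac{3}{2}$)
$O{\left(B \right)} = B$ ($O{\left(B \right)} = 1 B = B$)
$\left(-125 + O{\left(\frac{1}{16} \right)}\right)^{2} = \left(-125 + \frac{1}{16}\right)^{2} = \left(- \frac{1999}{16}\right)^{2} = \frac{3996001}{256}$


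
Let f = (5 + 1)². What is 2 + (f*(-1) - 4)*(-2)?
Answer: 82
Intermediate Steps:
f = 36 (f = 6² = 36)
2 + (f*(-1) - 4)*(-2) = 2 + (36*(-1) - 4)*(-2) = 2 + (-36 - 4)*(-2) = 2 - 40*(-2) = 2 + 80 = 82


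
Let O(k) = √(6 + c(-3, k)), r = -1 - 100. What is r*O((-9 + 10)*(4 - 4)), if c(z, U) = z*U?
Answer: -101*√6 ≈ -247.40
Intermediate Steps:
c(z, U) = U*z
r = -101
O(k) = √(6 - 3*k) (O(k) = √(6 + k*(-3)) = √(6 - 3*k))
r*O((-9 + 10)*(4 - 4)) = -101*√(6 - 3*(-9 + 10)*(4 - 4)) = -101*√(6 - 3*0) = -101*√(6 + 0) = -101*√6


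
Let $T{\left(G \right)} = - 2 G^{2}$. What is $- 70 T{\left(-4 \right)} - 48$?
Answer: $2192$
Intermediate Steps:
$- 70 T{\left(-4 \right)} - 48 = - 70 \left(- 2 \left(-4\right)^{2}\right) - 48 = - 70 \left(\left(-2\right) 16\right) - 48 = \left(-70\right) \left(-32\right) - 48 = 2240 - 48 = 2192$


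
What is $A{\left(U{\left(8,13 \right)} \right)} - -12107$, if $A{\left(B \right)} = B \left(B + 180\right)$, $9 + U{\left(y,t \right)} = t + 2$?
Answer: $13223$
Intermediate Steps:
$U{\left(y,t \right)} = -7 + t$ ($U{\left(y,t \right)} = -9 + \left(t + 2\right) = -9 + \left(2 + t\right) = -7 + t$)
$A{\left(B \right)} = B \left(180 + B\right)$
$A{\left(U{\left(8,13 \right)} \right)} - -12107 = \left(-7 + 13\right) \left(180 + \left(-7 + 13\right)\right) - -12107 = 6 \left(180 + 6\right) + 12107 = 6 \cdot 186 + 12107 = 1116 + 12107 = 13223$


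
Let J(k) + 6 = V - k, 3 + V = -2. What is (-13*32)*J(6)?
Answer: 7072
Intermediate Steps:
V = -5 (V = -3 - 2 = -5)
J(k) = -11 - k (J(k) = -6 + (-5 - k) = -11 - k)
(-13*32)*J(6) = (-13*32)*(-11 - 1*6) = -416*(-11 - 6) = -416*(-17) = 7072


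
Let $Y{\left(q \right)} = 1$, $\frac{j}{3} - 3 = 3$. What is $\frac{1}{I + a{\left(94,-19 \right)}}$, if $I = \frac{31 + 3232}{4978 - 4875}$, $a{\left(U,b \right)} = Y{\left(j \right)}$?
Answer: $\frac{103}{3366} \approx 0.0306$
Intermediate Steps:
$j = 18$ ($j = 9 + 3 \cdot 3 = 9 + 9 = 18$)
$a{\left(U,b \right)} = 1$
$I = \frac{3263}{103} \approx 31.68$
$\frac{1}{I + a{\left(94,-19 \right)}} = \frac{1}{\frac{3263}{103} + 1} = \frac{1}{\frac{3366}{103}} = \frac{103}{3366}$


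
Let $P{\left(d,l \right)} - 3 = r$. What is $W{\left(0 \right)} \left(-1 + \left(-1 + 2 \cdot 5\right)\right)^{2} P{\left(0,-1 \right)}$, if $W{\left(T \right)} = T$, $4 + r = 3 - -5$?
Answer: $0$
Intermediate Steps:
$r = 4$ ($r = -4 + \left(3 - -5\right) = -4 + \left(3 + 5\right) = -4 + 8 = 4$)
$P{\left(d,l \right)} = 7$ ($P{\left(d,l \right)} = 3 + 4 = 7$)
$W{\left(0 \right)} \left(-1 + \left(-1 + 2 \cdot 5\right)\right)^{2} P{\left(0,-1 \right)} = 0 \left(-1 + \left(-1 + 2 \cdot 5\right)\right)^{2} \cdot 7 = 0 \left(-1 + \left(-1 + 10\right)\right)^{2} \cdot 7 = 0 \left(-1 + 9\right)^{2} \cdot 7 = 0 \cdot 8^{2} \cdot 7 = 0 \cdot 64 \cdot 7 = 0 \cdot 7 = 0$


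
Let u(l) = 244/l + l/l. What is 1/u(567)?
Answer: 567/811 ≈ 0.69914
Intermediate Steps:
u(l) = 1 + 244/l (u(l) = 244/l + 1 = 1 + 244/l)
1/u(567) = 1/((244 + 567)/567) = 1/((1/567)*811) = 1/(811/567) = 567/811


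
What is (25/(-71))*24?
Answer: -600/71 ≈ -8.4507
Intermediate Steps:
(25/(-71))*24 = (25*(-1/71))*24 = -25/71*24 = -600/71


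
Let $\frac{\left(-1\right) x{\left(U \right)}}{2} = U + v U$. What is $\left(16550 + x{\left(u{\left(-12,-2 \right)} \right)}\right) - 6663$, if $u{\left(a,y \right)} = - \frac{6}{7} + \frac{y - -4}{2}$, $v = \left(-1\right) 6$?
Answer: $\frac{69219}{7} \approx 9888.4$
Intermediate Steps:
$v = -6$
$u{\left(a,y \right)} = \frac{8}{7} + \frac{y}{2}$ ($u{\left(a,y \right)} = \left(-6\right) \frac{1}{7} + \left(y + 4\right) \frac{1}{2} = - \frac{6}{7} + \left(4 + y\right) \frac{1}{2} = - \frac{6}{7} + \left(2 + \frac{y}{2}\right) = \frac{8}{7} + \frac{y}{2}$)
$x{\left(U \right)} = 10 U$ ($x{\left(U \right)} = - 2 \left(U - 6 U\right) = - 2 \left(- 5 U\right) = 10 U$)
$\left(16550 + x{\left(u{\left(-12,-2 \right)} \right)}\right) - 6663 = \left(16550 + 10 \left(\frac{8}{7} + \frac{1}{2} \left(-2\right)\right)\right) - 6663 = \left(16550 + 10 \left(\frac{8}{7} - 1\right)\right) - 6663 = \left(16550 + 10 \cdot \frac{1}{7}\right) - 6663 = \left(16550 + \frac{10}{7}\right) - 6663 = \frac{115860}{7} - 6663 = \frac{69219}{7}$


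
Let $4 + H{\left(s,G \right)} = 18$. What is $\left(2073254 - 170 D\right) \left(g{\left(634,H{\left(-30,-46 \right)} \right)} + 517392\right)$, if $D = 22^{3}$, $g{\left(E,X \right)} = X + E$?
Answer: $136293215760$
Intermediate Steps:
$H{\left(s,G \right)} = 14$ ($H{\left(s,G \right)} = -4 + 18 = 14$)
$g{\left(E,X \right)} = E + X$
$D = 10648$
$\left(2073254 - 170 D\right) \left(g{\left(634,H{\left(-30,-46 \right)} \right)} + 517392\right) = \left(2073254 - 1810160\right) \left(\left(634 + 14\right) + 517392\right) = \left(2073254 - 1810160\right) \left(648 + 517392\right) = 263094 \cdot 518040 = 136293215760$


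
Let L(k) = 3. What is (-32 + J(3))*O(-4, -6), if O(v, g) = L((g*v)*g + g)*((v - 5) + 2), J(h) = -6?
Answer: 798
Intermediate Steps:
O(v, g) = -9 + 3*v (O(v, g) = 3*((v - 5) + 2) = 3*((-5 + v) + 2) = 3*(-3 + v) = -9 + 3*v)
(-32 + J(3))*O(-4, -6) = (-32 - 6)*(-9 + 3*(-4)) = -38*(-9 - 12) = -38*(-21) = 798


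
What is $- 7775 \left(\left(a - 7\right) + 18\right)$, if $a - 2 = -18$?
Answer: $38875$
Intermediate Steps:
$a = -16$ ($a = 2 - 18 = -16$)
$- 7775 \left(\left(a - 7\right) + 18\right) = - 7775 \left(\left(-16 - 7\right) + 18\right) = - 7775 \left(-23 + 18\right) = \left(-7775\right) \left(-5\right) = 38875$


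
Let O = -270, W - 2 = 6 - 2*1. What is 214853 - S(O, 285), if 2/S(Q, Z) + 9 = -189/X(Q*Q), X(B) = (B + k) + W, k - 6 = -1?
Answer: 70513538393/328194 ≈ 2.1485e+5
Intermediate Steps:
k = 5 (k = 6 - 1 = 5)
W = 6 (W = 2 + (6 - 2*1) = 2 + (6 - 2) = 2 + 4 = 6)
X(B) = 11 + B (X(B) = (B + 5) + 6 = (5 + B) + 6 = 11 + B)
S(Q, Z) = 2/(-9 - 189/(11 + Q²)) (S(Q, Z) = 2/(-9 - 189/(11 + Q*Q)) = 2/(-9 - 189/(11 + Q²)))
214853 - S(O, 285) = 214853 - 2*(-11 - 1*(-270)²)/(9*(32 + (-270)²)) = 214853 - 2*(-11 - 1*72900)/(9*(32 + 72900)) = 214853 - 2*(-11 - 72900)/(9*72932) = 214853 - 2*(-72911)/(9*72932) = 214853 - 1*(-72911/328194) = 214853 + 72911/328194 = 70513538393/328194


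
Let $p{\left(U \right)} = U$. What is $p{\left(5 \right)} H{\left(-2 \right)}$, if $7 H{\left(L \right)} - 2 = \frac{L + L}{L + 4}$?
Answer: $0$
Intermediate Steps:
$H{\left(L \right)} = \frac{2}{7} + \frac{2 L}{7 \left(4 + L\right)}$ ($H{\left(L \right)} = \frac{2}{7} + \frac{\left(L + L\right) \frac{1}{L + 4}}{7} = \frac{2}{7} + \frac{2 L \frac{1}{4 + L}}{7} = \frac{2}{7} + \frac{2 L}{7 \left(4 + L\right)}$)
$p{\left(5 \right)} H{\left(-2 \right)} = 5 \frac{4 \left(2 - 2\right)}{7 \left(4 - 2\right)} = 5 \cdot \frac{4}{7} \cdot \frac{1}{2} \cdot 0 = 5 \cdot 0 = 0$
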